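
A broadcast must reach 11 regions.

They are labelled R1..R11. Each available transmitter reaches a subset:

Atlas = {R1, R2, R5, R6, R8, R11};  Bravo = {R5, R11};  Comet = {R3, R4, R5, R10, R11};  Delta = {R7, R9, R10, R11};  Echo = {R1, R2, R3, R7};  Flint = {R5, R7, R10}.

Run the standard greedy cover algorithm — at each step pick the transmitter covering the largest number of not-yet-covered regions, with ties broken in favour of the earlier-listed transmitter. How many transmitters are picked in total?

Greedy: pick Atlas (covers 6 new) → pick Comet (covers 3 new) → pick Delta (covers 2 new). Total picks: 3.

3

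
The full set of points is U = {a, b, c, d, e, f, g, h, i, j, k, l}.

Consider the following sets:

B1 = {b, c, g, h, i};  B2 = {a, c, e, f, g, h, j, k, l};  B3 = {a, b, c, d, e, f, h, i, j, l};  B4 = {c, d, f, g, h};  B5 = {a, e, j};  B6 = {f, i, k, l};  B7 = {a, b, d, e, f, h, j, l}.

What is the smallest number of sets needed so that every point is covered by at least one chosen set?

B2 and B3 together: B2 ∪ B3 = {a, b, c, d, e, f, g, h, i, j, k, l} — every point is covered.
No single set has all 12 points (the largest, B3, has 10), so 2 is optimal.

2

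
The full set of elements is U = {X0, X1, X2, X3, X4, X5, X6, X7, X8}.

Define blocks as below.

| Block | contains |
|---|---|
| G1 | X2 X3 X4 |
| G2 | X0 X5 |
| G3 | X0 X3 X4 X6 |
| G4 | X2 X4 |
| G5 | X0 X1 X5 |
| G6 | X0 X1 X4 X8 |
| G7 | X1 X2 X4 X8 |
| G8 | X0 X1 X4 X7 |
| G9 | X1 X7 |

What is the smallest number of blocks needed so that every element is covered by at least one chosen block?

G2 and G3 and G7 and G8 together: G2 ∪ G3 ∪ G7 ∪ G8 = {X0, X1, X2, X3, X4, X5, X6, X7, X8} — every element is covered.
No 3 of the 9 blocks cover everything (all 84 combinations miss at least one element), so 4 is optimal.

4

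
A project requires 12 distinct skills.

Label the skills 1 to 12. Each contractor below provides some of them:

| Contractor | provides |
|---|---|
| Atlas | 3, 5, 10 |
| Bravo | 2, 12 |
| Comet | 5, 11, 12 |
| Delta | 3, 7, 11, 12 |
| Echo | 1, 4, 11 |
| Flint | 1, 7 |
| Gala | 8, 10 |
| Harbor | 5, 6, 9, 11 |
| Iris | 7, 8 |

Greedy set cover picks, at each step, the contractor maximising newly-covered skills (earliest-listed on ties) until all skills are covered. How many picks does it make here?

5

Greedy: pick Delta (covers 4 new) → pick Harbor (covers 3 new) → pick Echo (covers 2 new) → pick Gala (covers 2 new) → pick Bravo (covers 1 new). Total picks: 5.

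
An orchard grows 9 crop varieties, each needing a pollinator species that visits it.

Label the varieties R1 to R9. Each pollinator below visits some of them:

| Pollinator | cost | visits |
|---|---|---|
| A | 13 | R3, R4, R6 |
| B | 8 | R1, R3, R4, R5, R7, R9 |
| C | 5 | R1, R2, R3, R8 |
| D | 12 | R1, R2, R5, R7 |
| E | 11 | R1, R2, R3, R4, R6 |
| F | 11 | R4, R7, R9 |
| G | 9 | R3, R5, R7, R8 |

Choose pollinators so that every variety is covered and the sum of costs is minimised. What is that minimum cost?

B, C, E together cover every variety (B ∪ C ∪ E = {R1, R2, R3, R4, R5, R6, R7, R8, R9}); total cost 8 + 5 + 11 = 24.
No covering selection has total cost below 24.

24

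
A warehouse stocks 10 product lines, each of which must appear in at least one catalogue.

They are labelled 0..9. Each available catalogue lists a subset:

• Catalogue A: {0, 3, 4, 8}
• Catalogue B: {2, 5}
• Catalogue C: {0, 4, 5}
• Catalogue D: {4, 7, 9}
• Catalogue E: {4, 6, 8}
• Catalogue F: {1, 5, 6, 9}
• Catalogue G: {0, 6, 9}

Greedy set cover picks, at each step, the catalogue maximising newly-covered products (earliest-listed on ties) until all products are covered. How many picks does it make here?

4

Greedy: pick A (covers 4 new) → pick F (covers 4 new) → pick B (covers 1 new) → pick D (covers 1 new). Total picks: 4.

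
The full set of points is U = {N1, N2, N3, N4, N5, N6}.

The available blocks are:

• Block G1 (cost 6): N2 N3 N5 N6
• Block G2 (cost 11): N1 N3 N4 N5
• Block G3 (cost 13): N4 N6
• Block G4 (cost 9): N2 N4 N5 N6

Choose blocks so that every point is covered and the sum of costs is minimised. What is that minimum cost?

G1, G2 together cover every point (G1 ∪ G2 = {N1, N2, N3, N4, N5, N6}); total cost 6 + 11 = 17.
No covering selection has total cost below 17.

17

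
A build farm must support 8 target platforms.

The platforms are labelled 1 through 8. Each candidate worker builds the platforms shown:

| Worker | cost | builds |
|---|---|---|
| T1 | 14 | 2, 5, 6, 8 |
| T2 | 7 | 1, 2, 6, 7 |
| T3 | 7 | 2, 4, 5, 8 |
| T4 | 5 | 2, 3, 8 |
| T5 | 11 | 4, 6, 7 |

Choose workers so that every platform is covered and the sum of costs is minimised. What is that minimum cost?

19

T2, T3, T4 together cover every platform (T2 ∪ T3 ∪ T4 = {1, 2, 3, 4, 5, 6, 7, 8}); total cost 7 + 7 + 5 = 19.
No covering selection has total cost below 19.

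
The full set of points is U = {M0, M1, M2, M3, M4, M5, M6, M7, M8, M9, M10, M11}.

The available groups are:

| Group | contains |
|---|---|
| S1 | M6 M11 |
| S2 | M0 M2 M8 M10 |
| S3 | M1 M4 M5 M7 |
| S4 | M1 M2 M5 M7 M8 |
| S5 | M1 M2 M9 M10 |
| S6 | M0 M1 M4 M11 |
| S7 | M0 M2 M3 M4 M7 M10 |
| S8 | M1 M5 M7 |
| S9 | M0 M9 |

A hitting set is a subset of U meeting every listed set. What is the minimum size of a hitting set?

3

The 3 points {M0, M1, M6} hit every group.
The groups S1, S2, S8 are pairwise disjoint, so any hitting set needs a separate point for each — at least 3. Hence 3 is optimal.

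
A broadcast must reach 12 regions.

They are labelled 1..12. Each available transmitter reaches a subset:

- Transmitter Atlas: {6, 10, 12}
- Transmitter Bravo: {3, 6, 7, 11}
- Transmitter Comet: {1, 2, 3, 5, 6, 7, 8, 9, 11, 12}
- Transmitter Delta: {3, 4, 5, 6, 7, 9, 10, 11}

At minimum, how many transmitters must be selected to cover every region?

Comet and Delta together: Comet ∪ Delta = {1, 2, 3, 4, 5, 6, 7, 8, 9, 10, 11, 12} — every region is covered.
No single transmitter has all 12 regions (the largest, Comet, has 10), so 2 is optimal.

2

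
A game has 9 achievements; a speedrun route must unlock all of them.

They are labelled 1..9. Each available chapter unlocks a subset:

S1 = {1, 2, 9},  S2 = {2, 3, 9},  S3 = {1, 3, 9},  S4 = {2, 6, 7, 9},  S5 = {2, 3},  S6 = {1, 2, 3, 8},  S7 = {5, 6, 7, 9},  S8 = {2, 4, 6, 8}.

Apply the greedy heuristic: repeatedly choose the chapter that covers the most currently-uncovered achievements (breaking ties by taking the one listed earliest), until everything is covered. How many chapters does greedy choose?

Greedy: pick S4 (covers 4 new) → pick S6 (covers 3 new) → pick S7 (covers 1 new) → pick S8 (covers 1 new). Total picks: 4.
(The true minimum cover uses only 3 chapters, so greedy is not optimal here.)

4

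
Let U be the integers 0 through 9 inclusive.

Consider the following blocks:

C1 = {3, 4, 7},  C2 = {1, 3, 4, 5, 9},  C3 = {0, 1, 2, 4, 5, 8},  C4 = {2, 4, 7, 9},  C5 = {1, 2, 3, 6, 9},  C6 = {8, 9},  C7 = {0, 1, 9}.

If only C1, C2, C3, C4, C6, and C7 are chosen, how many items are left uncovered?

Union of C1, C2, C3, C4, C6, C7 = {0, 1, 2, 3, 4, 5, 7, 8, 9}.
Not covered: 6 — 1 item.

1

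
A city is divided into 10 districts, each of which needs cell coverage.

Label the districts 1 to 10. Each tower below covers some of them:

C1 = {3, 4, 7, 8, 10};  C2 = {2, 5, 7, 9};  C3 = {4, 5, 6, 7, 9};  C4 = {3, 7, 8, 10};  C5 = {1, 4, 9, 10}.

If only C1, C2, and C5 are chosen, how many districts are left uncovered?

Union of C1, C2, C5 = {1, 2, 3, 4, 5, 7, 8, 9, 10}.
Not covered: 6 — 1 district.

1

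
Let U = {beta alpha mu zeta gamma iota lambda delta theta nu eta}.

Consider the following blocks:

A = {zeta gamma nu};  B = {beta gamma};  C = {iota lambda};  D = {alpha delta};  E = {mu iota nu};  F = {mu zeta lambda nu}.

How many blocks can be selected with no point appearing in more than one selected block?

B, C, D are pairwise disjoint (B={beta,gamma}; C={iota,lambda}; D={alpha,delta}).
Every remaining block overlaps one of these, and no 4 of the listed blocks are pairwise disjoint, so 3 is the maximum.

3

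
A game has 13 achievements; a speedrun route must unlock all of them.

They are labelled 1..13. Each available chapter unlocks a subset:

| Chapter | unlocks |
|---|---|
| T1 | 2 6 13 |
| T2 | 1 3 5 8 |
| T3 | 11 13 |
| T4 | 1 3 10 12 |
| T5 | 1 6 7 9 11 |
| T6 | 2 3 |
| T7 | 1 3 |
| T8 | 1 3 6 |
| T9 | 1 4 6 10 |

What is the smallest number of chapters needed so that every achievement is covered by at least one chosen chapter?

5

Take {T1, T2, T4, T5, T9}. Their union is {1, 2, 3, 4, 5, 6, 7, 8, 9, 10, 11, 12, 13}, which is all 13 achievements.
No 4 of the 9 chapters cover everything (all 126 combinations miss at least one achievement), so 5 is optimal.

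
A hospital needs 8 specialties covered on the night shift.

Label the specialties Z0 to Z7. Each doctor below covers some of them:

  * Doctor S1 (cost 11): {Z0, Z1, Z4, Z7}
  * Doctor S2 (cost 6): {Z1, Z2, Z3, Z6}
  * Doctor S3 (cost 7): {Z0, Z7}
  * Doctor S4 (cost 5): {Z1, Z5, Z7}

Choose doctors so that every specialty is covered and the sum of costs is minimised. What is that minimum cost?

S1, S2, S4 together cover every specialty (S1 ∪ S2 ∪ S4 = {Z0, Z1, Z2, Z3, Z4, Z5, Z6, Z7}); total cost 11 + 6 + 5 = 22.
No covering selection has total cost below 22.

22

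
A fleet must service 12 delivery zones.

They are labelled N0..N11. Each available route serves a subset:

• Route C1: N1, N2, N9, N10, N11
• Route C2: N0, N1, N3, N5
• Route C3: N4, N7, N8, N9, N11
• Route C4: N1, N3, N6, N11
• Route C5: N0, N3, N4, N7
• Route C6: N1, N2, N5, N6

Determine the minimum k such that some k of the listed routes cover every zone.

Take {C1, C2, C3, C4}. Their union is {N0, N1, N2, N3, N4, N5, N6, N7, N8, N9, N10, N11}, which is all 12 zones.
No 3 of the 6 routes cover everything (all 20 combinations miss at least one zone), so 4 is optimal.

4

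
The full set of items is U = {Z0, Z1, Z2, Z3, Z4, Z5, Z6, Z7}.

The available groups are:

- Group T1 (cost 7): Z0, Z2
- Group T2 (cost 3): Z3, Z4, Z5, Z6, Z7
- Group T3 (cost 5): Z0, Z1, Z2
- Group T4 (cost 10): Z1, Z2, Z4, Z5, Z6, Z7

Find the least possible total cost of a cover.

T2, T3 together cover every item (T2 ∪ T3 = {Z0, Z1, Z2, Z3, Z4, Z5, Z6, Z7}); total cost 3 + 5 = 8.
No covering selection has total cost below 8.

8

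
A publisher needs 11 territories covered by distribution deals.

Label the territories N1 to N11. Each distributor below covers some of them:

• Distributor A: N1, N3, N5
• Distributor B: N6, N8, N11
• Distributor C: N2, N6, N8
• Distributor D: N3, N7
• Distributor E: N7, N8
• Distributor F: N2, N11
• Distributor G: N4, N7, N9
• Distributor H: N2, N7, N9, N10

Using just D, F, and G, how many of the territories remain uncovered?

5

Union of D, F, G = {N2, N3, N4, N7, N9, N11}.
Not covered: N1, N5, N6, N8, N10 — 5 territories.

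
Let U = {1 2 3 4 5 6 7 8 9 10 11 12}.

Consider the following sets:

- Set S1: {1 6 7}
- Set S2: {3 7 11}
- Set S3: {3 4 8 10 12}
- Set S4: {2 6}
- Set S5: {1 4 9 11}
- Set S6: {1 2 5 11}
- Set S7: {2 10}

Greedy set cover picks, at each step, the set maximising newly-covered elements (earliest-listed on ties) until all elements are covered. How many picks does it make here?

4

Greedy: pick S3 (covers 5 new) → pick S6 (covers 4 new) → pick S1 (covers 2 new) → pick S5 (covers 1 new). Total picks: 4.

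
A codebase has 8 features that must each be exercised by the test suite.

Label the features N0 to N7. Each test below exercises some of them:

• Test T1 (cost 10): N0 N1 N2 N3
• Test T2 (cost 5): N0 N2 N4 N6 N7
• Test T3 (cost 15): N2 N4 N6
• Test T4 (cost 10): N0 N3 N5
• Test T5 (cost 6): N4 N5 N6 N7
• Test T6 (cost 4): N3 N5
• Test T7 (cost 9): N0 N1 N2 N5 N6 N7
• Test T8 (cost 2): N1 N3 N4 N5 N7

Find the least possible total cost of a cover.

7

T2, T8 together cover every feature (T2 ∪ T8 = {N0, N1, N2, N3, N4, N5, N6, N7}); total cost 5 + 2 = 7.
No covering selection has total cost below 7.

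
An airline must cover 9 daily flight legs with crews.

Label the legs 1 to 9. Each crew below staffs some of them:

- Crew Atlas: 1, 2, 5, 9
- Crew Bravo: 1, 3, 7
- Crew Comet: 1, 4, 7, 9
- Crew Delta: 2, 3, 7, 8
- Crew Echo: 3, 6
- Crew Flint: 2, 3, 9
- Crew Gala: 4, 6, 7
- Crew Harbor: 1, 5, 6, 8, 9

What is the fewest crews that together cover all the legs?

3

Take {Atlas, Delta, Gala}. Their union is {1, 2, 3, 4, 5, 6, 7, 8, 9}, which is all 9 legs.
No 2 of the 8 crews cover everything (all 28 combinations miss at least one leg), so 3 is optimal.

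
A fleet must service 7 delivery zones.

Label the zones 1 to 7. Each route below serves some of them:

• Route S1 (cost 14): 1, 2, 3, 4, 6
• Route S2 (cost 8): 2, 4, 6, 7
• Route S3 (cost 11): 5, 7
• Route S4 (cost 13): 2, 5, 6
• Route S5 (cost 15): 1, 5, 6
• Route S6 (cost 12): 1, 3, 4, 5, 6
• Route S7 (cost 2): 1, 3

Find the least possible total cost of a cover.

S2, S6 together cover every zone (S2 ∪ S6 = {1, 2, 3, 4, 5, 6, 7}); total cost 8 + 12 = 20.
The greedy pick S7, S2, S3 costs 21; no covering selection beats 20.

20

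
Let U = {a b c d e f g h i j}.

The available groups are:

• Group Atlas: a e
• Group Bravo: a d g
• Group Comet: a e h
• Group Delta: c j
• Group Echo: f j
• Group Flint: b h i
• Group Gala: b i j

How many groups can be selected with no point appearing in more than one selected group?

3

Atlas, Echo, Flint are pairwise disjoint (Atlas={a,e}; Echo={f,j}; Flint={b,h,i}).
Every remaining group overlaps one of these, and no 4 of the listed groups are pairwise disjoint, so 3 is the maximum.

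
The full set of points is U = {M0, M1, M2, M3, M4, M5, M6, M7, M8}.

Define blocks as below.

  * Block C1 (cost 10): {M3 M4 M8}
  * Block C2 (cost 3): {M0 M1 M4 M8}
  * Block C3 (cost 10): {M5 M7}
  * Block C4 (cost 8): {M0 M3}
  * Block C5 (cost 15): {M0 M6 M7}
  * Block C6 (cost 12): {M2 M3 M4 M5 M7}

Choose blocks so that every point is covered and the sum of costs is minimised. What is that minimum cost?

30

C2, C5, C6 together cover every point (C2 ∪ C5 ∪ C6 = {M0, M1, M2, M3, M4, M5, M6, M7, M8}); total cost 3 + 15 + 12 = 30.
No covering selection has total cost below 30.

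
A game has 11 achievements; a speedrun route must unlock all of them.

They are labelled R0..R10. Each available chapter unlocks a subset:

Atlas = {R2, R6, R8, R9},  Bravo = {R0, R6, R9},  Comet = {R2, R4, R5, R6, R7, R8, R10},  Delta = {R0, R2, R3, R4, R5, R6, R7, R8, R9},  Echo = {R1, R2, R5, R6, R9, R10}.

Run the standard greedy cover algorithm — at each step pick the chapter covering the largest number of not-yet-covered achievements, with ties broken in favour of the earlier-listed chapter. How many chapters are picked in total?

Greedy: pick Delta (covers 9 new) → pick Echo (covers 2 new). Total picks: 2.

2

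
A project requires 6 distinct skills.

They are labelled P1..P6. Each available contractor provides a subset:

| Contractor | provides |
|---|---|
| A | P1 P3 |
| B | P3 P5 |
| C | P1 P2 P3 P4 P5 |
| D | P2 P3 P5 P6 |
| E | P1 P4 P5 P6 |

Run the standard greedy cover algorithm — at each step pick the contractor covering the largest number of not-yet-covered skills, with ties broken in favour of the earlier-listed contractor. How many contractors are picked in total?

2

Greedy: pick C (covers 5 new) → pick D (covers 1 new). Total picks: 2.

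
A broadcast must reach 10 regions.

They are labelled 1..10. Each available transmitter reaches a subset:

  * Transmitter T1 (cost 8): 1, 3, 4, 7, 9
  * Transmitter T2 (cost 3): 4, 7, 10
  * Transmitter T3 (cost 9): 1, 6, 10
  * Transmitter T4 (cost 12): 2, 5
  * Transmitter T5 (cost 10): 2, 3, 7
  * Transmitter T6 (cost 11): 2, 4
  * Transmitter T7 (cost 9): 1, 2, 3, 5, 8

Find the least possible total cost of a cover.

T1, T3, T7 together cover every region (T1 ∪ T3 ∪ T7 = {1, 2, 3, 4, 5, 6, 7, 8, 9, 10}); total cost 8 + 9 + 9 = 26.
The greedy pick T2, T7, T1, T3 costs 29; no covering selection beats 26.

26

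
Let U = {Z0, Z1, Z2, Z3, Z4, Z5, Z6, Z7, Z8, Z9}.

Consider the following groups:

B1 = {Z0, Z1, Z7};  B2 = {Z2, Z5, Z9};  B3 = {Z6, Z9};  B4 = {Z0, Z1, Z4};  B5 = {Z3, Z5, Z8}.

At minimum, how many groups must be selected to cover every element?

Take {B1, B2, B3, B4, B5}. Their union is {Z0, Z1, Z2, Z3, Z4, Z5, Z6, Z7, Z8, Z9}, which is all 10 elements.
No 4 of the 5 groups cover everything (all 5 combinations miss at least one element), so 5 is optimal.

5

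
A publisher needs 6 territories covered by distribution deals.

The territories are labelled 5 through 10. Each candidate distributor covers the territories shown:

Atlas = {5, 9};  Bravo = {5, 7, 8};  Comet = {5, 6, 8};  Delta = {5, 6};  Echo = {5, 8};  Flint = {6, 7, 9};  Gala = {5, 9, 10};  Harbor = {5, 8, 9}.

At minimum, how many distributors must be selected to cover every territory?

Bravo and Comet and Gala together: Bravo ∪ Comet ∪ Gala = {5, 6, 7, 8, 9, 10} — every territory is covered.
Only Gala contains 10, so Gala is forced; the remaining 3 territories need at least 2 more distributors (each remaining distributor adds at most 2) — so at least 3 distributors are needed, and 3 is optimal.

3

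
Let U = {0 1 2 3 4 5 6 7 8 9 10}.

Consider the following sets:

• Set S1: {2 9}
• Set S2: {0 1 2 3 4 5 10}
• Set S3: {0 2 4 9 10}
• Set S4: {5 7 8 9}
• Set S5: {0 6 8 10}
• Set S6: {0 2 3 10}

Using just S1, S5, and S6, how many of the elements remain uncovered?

4

Union of S1, S5, S6 = {0, 2, 3, 6, 8, 9, 10}.
Not covered: 1, 4, 5, 7 — 4 elements.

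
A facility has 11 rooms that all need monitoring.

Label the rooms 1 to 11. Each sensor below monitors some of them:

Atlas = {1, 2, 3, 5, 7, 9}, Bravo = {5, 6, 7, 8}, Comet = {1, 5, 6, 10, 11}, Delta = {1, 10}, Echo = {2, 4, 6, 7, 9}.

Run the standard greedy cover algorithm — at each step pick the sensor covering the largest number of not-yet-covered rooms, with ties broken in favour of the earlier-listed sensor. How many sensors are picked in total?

Greedy: pick Atlas (covers 6 new) → pick Comet (covers 3 new) → pick Bravo (covers 1 new) → pick Echo (covers 1 new). Total picks: 4.

4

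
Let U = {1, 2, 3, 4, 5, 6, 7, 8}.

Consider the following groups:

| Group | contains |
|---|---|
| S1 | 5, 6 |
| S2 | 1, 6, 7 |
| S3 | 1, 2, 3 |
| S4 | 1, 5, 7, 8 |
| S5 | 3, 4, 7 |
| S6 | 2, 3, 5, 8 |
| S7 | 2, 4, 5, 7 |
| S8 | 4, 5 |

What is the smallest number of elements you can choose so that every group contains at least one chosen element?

The 3 elements {3, 5, 7} hit every group.
No choice of 2 elements meets every group, so 3 is the minimum.

3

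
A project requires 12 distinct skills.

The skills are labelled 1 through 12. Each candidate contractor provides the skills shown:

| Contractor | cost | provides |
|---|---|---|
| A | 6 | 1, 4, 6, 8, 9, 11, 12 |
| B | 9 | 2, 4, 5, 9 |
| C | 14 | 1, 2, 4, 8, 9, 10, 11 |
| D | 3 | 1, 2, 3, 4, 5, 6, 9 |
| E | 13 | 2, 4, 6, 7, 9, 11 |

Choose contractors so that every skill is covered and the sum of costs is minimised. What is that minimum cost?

36

A, C, D, E together cover every skill (A ∪ C ∪ D ∪ E = {1, 2, 3, 4, 5, 6, 7, 8, 9, 10, 11, 12}); total cost 6 + 14 + 3 + 13 = 36.
No covering selection has total cost below 36.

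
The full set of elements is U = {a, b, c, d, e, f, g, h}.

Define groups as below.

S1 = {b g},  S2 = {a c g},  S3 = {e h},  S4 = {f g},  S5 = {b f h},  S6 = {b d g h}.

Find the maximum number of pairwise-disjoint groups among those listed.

S3, S4 are pairwise disjoint (S3={e,h}; S4={f,g}).
Every remaining group overlaps one of these, and no 3 of the listed groups are pairwise disjoint, so 2 is the maximum.

2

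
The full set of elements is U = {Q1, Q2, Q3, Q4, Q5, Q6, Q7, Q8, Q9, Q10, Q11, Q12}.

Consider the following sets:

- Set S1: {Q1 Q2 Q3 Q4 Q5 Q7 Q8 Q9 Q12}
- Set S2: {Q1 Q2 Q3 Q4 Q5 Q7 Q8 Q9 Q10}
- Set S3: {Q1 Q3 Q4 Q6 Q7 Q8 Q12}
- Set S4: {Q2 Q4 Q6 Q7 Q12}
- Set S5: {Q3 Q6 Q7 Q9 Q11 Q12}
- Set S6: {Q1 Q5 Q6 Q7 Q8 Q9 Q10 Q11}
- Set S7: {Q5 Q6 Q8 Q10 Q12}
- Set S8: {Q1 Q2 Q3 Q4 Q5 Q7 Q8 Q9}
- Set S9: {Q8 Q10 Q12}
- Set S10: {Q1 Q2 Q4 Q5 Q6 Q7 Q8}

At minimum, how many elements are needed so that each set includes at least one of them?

Take H = {Q7, Q10}. Each listed set contains at least one of these, so H is a hitting set of size 2.
No single element lies in every set, so at least 2 are needed and 2 is optimal.

2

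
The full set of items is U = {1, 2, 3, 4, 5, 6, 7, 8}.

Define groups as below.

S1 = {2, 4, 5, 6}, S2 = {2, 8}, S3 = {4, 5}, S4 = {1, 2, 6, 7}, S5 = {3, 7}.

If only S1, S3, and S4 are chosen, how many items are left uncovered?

2

Union of S1, S3, S4 = {1, 2, 4, 5, 6, 7}.
Not covered: 3, 8 — 2 items.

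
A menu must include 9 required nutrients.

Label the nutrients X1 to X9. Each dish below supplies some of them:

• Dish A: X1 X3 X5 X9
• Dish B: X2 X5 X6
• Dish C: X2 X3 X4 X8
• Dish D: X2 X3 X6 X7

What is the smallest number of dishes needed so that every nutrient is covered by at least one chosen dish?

Take {A, C, D}. Their union is {X1, X2, X3, X4, X5, X6, X7, X8, X9}, which is all 9 nutrients.
Each dish has at most 4 nutrients, and 2·4 = 8 < 9 — so at least 3 dishes are needed, and 3 is optimal.

3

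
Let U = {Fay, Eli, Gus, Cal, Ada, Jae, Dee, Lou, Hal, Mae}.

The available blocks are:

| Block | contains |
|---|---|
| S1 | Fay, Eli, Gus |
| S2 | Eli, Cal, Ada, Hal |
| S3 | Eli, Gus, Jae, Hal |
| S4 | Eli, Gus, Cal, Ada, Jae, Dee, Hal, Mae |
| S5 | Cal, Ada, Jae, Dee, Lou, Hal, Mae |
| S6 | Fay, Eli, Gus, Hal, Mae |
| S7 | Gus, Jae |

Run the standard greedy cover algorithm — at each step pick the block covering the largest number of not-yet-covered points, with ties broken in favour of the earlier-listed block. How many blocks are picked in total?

Greedy: pick S4 (covers 8 new) → pick S1 (covers 1 new) → pick S5 (covers 1 new). Total picks: 3.
(The true minimum cover uses only 2 blocks, so greedy is not optimal here.)

3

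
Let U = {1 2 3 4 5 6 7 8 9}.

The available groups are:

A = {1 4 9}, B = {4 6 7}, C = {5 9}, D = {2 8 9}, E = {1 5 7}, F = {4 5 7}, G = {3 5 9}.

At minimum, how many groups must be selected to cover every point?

4

B, D, E, and G cover everything between them: the union {1, 2, 3, 4, 5, 6, 7, 8, 9} is all of U.
No 3 of the 7 groups cover everything (all 35 combinations miss at least one point), so 4 is optimal.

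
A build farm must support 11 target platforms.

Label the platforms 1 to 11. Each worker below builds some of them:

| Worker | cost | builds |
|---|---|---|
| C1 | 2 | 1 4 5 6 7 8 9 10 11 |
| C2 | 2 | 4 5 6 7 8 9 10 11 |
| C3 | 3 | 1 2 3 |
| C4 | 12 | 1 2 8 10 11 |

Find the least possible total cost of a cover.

C1, C3 together cover every platform (C1 ∪ C3 = {1, 2, 3, 4, 5, 6, 7, 8, 9, 10, 11}); total cost 2 + 3 = 5.
No covering selection has total cost below 5.

5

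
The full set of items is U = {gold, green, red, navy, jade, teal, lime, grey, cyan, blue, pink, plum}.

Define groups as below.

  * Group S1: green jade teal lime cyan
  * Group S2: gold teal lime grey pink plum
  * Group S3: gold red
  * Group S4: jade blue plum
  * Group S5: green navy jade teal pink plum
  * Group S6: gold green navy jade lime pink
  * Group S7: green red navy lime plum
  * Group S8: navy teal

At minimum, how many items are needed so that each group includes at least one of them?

The 3 items {gold, teal, plum} hit every group.
The groups S3, S4, S8 are pairwise disjoint, so any hitting set needs a separate item for each — at least 3. Hence 3 is optimal.

3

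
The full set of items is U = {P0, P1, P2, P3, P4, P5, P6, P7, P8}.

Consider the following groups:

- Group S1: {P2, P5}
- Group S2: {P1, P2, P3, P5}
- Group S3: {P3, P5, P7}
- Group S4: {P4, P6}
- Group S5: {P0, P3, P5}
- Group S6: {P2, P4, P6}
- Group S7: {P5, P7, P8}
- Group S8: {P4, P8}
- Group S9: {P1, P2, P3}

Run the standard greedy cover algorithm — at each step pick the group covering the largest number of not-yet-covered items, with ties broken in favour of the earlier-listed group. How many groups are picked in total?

4

Greedy: pick S2 (covers 4 new) → pick S4 (covers 2 new) → pick S7 (covers 2 new) → pick S5 (covers 1 new). Total picks: 4.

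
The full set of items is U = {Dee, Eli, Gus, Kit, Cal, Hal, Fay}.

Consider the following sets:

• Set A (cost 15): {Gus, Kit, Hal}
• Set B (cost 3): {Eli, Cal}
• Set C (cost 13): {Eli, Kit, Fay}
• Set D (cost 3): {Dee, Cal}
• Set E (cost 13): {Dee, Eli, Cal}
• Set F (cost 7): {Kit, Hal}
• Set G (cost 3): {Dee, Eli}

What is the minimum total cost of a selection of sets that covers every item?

A, C, D together cover every item (A ∪ C ∪ D = {Dee, Eli, Gus, Kit, Cal, Hal, Fay}); total cost 15 + 13 + 3 = 31.
The greedy pick B, D, F, C, A costs 41; no covering selection beats 31.

31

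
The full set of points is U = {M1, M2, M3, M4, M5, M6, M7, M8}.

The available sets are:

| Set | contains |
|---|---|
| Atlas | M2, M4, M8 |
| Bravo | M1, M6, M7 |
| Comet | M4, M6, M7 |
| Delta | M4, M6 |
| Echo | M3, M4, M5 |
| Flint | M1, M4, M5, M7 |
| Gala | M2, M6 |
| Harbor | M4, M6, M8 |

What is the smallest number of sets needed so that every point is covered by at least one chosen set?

3

Atlas and Bravo and Echo together: Atlas ∪ Bravo ∪ Echo = {M1, M2, M3, M4, M5, M6, M7, M8} — every point is covered.
Only Echo contains M3, so Echo is forced; the remaining 5 points need at least 2 more sets (each remaining set adds at most 3) — so at least 3 sets are needed, and 3 is optimal.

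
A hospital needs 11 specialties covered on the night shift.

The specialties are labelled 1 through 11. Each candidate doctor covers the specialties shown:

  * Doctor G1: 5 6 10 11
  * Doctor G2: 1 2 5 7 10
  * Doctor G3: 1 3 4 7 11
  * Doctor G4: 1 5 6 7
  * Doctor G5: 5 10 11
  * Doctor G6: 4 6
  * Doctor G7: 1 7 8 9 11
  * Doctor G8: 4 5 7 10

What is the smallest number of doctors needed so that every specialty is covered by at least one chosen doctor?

G1 and G2 and G3 and G7 together: G1 ∪ G2 ∪ G3 ∪ G7 = {1, 2, 3, 4, 5, 6, 7, 8, 9, 10, 11} — every specialty is covered.
No 3 of the 8 doctors cover everything (all 56 combinations miss at least one specialty), so 4 is optimal.

4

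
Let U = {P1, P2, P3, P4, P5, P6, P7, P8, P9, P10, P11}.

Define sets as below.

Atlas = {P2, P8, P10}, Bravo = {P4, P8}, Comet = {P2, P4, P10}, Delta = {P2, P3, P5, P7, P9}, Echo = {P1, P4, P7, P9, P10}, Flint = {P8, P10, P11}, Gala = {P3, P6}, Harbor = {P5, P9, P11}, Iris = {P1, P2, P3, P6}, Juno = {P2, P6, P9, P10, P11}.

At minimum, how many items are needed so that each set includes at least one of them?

The 4 items {P4, P5, P6, P8} hit every set.
No choice of 3 items meets every set, so 4 is the minimum.

4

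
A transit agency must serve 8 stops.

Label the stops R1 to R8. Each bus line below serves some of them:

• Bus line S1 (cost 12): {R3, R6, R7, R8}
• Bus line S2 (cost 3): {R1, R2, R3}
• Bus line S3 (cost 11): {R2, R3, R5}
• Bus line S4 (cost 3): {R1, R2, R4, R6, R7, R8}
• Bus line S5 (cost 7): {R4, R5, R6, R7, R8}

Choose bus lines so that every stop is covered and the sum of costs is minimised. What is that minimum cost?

S2, S5 together cover every stop (S2 ∪ S5 = {R1, R2, R3, R4, R5, R6, R7, R8}); total cost 3 + 7 = 10.
The greedy pick S4, S2, S5 costs 13; no covering selection beats 10.

10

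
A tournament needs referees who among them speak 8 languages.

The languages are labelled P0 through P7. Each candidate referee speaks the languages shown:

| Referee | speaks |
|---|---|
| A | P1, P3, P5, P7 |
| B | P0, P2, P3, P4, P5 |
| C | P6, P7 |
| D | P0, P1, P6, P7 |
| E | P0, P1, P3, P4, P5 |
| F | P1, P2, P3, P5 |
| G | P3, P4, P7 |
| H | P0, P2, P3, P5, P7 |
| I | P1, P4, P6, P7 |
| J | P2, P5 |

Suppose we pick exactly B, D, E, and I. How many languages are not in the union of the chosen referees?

Union of B, D, E, I = {P0, P1, P2, P3, P4, P5, P6, P7} — that's every language, so 0 are uncovered.

0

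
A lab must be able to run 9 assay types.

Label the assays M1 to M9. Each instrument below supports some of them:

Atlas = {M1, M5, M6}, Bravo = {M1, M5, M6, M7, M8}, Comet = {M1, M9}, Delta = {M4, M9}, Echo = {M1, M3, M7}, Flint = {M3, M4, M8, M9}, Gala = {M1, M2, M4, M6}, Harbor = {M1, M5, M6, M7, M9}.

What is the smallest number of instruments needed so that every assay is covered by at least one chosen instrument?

Take {Flint, Gala, Harbor}. Their union is {M1, M2, M3, M4, M5, M6, M7, M8, M9}, which is all 9 assays.
Only Gala contains M2, so Gala is forced; the remaining 5 assays need at least 2 more instruments (each remaining instrument adds at most 3) — so at least 3 instruments are needed, and 3 is optimal.

3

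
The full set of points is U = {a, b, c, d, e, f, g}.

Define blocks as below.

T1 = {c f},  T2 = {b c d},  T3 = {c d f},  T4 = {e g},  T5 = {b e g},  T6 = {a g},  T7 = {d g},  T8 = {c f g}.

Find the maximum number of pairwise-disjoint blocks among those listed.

T1, T5 are pairwise disjoint (T1={c,f}; T5={b,e,g}).
Every remaining block overlaps one of these, and no 3 of the listed blocks are pairwise disjoint, so 2 is the maximum.

2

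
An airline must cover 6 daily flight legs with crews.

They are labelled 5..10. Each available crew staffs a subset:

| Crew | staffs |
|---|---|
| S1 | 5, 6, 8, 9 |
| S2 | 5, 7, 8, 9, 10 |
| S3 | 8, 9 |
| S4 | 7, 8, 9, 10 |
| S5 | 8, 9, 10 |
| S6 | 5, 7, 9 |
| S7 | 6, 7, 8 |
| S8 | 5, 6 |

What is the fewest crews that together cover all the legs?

S1 and S4 together: S1 ∪ S4 = {5, 6, 7, 8, 9, 10} — every leg is covered.
No single crew has all 6 legs (the largest, S2, has 5), so 2 is optimal.

2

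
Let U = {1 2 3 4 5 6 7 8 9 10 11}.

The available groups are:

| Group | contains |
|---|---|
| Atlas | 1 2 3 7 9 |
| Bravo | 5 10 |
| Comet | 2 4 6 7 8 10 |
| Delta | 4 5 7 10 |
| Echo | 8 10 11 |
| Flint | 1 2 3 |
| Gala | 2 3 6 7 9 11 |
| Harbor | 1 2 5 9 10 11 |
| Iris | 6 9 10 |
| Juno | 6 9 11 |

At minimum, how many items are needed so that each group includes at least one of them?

3

The 3 items {2, 6, 10} hit every group.
The groups Delta, Flint, Juno are pairwise disjoint, so any hitting set needs a separate item for each — at least 3. Hence 3 is optimal.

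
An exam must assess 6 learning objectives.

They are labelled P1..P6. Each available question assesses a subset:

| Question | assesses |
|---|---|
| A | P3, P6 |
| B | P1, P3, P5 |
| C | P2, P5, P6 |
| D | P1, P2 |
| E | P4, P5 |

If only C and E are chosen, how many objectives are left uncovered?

2

Union of C, E = {P2, P4, P5, P6}.
Not covered: P1, P3 — 2 objectives.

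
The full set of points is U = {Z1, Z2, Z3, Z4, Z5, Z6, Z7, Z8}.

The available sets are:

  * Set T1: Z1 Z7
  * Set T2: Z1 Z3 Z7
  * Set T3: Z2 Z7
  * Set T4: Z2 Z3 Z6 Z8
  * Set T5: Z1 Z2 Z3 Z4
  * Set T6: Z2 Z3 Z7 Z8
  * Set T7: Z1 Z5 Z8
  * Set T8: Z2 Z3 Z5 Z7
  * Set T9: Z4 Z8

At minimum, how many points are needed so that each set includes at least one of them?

3

H = {Z2, Z7, Z8} meets every set (each contains at least one member of H), and |H| = 3.
No choice of 2 points meets every set, so 3 is the minimum.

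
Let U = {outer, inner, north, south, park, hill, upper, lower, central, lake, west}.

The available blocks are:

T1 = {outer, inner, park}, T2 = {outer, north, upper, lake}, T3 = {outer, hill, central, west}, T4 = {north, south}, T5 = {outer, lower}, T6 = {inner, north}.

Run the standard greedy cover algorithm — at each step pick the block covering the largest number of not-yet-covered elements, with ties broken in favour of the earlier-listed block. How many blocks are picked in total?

5

Greedy: pick T2 (covers 4 new) → pick T3 (covers 3 new) → pick T1 (covers 2 new) → pick T4 (covers 1 new) → pick T5 (covers 1 new). Total picks: 5.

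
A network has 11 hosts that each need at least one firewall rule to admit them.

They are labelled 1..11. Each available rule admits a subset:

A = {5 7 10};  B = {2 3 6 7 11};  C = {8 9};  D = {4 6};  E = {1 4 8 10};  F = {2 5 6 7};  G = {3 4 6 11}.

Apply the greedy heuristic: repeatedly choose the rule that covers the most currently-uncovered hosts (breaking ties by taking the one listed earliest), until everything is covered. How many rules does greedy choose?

4

Greedy: pick B (covers 5 new) → pick E (covers 4 new) → pick A (covers 1 new) → pick C (covers 1 new). Total picks: 4.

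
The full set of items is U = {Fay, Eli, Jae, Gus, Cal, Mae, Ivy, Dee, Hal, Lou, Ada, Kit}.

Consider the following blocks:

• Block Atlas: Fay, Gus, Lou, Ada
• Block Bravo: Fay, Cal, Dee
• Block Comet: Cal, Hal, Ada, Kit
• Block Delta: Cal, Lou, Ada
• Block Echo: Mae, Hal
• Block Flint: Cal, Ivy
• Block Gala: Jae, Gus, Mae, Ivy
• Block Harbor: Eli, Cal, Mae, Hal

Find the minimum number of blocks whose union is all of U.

5

Take {Atlas, Bravo, Comet, Gala, Harbor}. Their union is {Fay, Eli, Jae, Gus, Cal, Mae, Ivy, Dee, Hal, Lou, Ada, Kit}, which is all 12 items.
No 4 of the 8 blocks cover everything (all 70 combinations miss at least one item), so 5 is optimal.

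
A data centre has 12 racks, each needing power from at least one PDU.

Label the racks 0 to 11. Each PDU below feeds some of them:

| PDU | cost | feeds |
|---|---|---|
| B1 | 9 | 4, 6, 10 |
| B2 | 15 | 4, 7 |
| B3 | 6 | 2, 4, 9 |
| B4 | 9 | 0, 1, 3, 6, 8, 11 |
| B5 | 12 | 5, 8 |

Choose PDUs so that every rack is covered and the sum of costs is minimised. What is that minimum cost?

B1, B2, B3, B4, B5 together cover every rack (B1 ∪ B2 ∪ B3 ∪ B4 ∪ B5 = {0, 1, 2, 3, 4, 5, 6, 7, 8, 9, 10, 11}); total cost 9 + 15 + 6 + 9 + 12 = 51.
No covering selection has total cost below 51.

51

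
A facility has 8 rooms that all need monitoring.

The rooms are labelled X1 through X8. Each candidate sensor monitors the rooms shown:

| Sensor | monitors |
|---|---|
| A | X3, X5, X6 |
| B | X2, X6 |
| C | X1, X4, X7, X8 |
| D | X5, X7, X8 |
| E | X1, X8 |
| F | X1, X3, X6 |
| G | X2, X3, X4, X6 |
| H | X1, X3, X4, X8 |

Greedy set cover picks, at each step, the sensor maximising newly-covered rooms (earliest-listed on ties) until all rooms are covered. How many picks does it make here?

3

Greedy: pick C (covers 4 new) → pick A (covers 3 new) → pick B (covers 1 new). Total picks: 3.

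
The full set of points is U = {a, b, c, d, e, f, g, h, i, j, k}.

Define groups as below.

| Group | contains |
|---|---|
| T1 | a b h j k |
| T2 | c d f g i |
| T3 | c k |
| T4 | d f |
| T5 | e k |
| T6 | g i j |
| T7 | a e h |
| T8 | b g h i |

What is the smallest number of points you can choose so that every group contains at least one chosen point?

The 4 points {a, f, i, k} hit every group.
The groups T3, T4, T6, T7 are pairwise disjoint, so any hitting set needs a separate point for each — at least 4. Hence 4 is optimal.

4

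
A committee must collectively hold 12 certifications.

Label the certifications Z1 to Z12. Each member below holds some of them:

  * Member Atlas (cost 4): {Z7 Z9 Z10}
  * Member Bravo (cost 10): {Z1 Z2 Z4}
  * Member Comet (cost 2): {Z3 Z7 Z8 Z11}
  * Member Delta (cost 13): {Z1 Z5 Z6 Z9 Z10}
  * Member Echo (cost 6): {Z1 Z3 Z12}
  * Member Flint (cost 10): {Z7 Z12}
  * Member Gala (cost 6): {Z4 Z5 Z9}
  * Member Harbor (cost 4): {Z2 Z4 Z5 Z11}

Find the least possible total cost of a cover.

25

Comet, Delta, Echo, Harbor together cover every certification (Comet ∪ Delta ∪ Echo ∪ Harbor = {Z1, Z2, Z3, Z4, Z5, Z6, Z7, Z8, Z9, Z10, Z11, Z12}); total cost 2 + 13 + 6 + 4 = 25.
The greedy pick Comet, Harbor, Atlas, Echo, Delta costs 29; no covering selection beats 25.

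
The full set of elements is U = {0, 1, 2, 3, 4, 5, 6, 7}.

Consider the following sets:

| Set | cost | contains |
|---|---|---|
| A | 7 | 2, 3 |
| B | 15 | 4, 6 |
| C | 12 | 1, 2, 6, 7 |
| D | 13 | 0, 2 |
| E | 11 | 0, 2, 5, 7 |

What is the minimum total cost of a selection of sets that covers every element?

45

A, B, C, E together cover every element (A ∪ B ∪ C ∪ E = {0, 1, 2, 3, 4, 5, 6, 7}); total cost 7 + 15 + 12 + 11 = 45.
No covering selection has total cost below 45.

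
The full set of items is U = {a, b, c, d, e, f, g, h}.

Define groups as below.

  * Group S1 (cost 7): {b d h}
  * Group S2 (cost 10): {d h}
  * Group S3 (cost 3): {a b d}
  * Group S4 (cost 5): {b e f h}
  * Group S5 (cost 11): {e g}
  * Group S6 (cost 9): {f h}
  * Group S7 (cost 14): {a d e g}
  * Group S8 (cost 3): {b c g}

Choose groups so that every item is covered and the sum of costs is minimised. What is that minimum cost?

11

S3, S4, S8 together cover every item (S3 ∪ S4 ∪ S8 = {a, b, c, d, e, f, g, h}); total cost 3 + 5 + 3 = 11.
No covering selection has total cost below 11.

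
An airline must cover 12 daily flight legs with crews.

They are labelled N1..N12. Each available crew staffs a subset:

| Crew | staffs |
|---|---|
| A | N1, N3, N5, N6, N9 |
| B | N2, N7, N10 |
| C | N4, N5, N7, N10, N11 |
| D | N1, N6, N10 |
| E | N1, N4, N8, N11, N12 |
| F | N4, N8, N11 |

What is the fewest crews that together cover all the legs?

A and B and E together: A ∪ B ∪ E = {N1, N2, N3, N4, N5, N6, N7, N8, N9, N10, N11, N12} — every leg is covered.
Each crew has at most 5 legs, and 2·5 = 10 < 12 — so at least 3 crews are needed, and 3 is optimal.

3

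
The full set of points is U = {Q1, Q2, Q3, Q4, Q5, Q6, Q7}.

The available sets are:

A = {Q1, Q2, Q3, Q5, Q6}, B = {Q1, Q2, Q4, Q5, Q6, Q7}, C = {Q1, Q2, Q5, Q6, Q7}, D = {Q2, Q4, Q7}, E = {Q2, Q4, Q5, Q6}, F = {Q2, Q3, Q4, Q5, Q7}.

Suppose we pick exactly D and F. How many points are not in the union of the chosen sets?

2

Union of D, F = {Q2, Q3, Q4, Q5, Q7}.
Not covered: Q1, Q6 — 2 points.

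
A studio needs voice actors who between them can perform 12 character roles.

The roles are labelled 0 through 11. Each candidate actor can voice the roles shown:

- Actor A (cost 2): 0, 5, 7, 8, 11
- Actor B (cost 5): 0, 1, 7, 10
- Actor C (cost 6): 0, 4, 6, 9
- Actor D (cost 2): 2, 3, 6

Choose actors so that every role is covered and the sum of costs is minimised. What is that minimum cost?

A, B, C, D together cover every role (A ∪ B ∪ C ∪ D = {0, 1, 2, 3, 4, 5, 6, 7, 8, 9, 10, 11}); total cost 2 + 5 + 6 + 2 = 15.
No covering selection has total cost below 15.

15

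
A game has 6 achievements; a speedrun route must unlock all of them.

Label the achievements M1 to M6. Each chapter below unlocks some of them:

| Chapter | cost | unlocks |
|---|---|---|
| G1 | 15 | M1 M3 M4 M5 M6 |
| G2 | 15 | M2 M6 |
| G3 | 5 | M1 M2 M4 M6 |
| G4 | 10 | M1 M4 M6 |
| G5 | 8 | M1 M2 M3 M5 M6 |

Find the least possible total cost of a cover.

13

G3, G5 together cover every achievement (G3 ∪ G5 = {M1, M2, M3, M4, M5, M6}); total cost 5 + 8 = 13.
No covering selection has total cost below 13.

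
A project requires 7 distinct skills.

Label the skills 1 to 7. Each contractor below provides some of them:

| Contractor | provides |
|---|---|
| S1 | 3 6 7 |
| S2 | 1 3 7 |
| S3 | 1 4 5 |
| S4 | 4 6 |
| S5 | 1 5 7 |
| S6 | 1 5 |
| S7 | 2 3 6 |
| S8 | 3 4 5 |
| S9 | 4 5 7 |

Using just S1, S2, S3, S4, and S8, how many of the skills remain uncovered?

1

Union of S1, S2, S3, S4, S8 = {1, 3, 4, 5, 6, 7}.
Not covered: 2 — 1 skill.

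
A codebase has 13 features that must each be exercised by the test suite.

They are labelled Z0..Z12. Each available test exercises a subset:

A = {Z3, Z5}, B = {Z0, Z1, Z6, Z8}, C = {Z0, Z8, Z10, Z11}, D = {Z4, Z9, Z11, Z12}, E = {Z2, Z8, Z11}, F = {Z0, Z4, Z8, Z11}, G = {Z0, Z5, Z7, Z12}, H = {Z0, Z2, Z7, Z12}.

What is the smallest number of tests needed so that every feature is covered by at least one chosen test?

5

Take {A, B, C, D, H}. Their union is {Z0, Z1, Z2, Z3, Z4, Z5, Z6, Z7, Z8, Z9, Z10, Z11, Z12}, which is all 13 features.
No 4 of the 8 tests cover everything (all 70 combinations miss at least one feature), so 5 is optimal.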